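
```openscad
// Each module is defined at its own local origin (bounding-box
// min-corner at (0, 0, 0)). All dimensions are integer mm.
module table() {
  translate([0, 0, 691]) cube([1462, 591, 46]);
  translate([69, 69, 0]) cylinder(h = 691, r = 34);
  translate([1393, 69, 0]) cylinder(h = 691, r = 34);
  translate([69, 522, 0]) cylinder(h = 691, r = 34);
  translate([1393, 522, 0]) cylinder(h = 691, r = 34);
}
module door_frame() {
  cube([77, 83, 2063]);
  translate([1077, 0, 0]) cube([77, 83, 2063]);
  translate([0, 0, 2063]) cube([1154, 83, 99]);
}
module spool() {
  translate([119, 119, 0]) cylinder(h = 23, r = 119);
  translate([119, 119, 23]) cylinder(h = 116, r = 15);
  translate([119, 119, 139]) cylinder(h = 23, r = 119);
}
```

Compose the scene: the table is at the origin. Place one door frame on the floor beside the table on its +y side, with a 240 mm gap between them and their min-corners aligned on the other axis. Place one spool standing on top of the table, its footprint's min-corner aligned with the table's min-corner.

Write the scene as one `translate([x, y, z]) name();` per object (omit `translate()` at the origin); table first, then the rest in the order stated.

table();
translate([0, 831, 0]) door_frame();
translate([0, 0, 737]) spool();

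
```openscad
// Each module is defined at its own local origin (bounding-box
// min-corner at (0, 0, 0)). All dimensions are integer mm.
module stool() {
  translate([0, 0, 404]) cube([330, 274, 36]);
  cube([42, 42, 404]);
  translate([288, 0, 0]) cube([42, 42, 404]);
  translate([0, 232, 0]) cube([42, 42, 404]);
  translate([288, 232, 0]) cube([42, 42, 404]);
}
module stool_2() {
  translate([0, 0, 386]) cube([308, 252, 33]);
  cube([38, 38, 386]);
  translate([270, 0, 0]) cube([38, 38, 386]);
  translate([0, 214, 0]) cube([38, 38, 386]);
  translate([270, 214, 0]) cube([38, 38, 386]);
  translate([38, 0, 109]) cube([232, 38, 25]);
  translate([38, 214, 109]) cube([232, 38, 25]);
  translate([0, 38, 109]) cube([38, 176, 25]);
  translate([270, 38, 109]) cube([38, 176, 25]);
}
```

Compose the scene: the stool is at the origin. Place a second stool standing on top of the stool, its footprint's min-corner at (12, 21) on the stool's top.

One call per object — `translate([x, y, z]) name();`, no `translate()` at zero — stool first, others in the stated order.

stool();
translate([12, 21, 440]) stool_2();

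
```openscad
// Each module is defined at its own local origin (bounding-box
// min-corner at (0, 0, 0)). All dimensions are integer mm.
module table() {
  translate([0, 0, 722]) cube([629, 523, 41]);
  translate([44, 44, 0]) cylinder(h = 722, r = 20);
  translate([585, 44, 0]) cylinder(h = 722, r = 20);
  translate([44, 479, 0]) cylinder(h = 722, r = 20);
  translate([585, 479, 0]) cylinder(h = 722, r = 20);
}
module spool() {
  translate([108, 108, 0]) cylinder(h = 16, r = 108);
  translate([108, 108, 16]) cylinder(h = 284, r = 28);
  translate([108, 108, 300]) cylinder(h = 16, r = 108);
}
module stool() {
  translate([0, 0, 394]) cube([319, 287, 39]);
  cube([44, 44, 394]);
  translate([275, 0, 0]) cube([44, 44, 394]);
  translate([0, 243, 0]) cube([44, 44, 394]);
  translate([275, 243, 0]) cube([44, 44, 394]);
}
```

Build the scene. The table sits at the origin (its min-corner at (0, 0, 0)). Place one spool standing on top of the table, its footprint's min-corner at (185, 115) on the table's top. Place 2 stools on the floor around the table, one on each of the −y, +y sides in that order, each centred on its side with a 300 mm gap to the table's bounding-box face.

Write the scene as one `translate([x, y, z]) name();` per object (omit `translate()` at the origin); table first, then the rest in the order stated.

table();
translate([185, 115, 763]) spool();
translate([155, -587, 0]) stool();
translate([155, 823, 0]) stool();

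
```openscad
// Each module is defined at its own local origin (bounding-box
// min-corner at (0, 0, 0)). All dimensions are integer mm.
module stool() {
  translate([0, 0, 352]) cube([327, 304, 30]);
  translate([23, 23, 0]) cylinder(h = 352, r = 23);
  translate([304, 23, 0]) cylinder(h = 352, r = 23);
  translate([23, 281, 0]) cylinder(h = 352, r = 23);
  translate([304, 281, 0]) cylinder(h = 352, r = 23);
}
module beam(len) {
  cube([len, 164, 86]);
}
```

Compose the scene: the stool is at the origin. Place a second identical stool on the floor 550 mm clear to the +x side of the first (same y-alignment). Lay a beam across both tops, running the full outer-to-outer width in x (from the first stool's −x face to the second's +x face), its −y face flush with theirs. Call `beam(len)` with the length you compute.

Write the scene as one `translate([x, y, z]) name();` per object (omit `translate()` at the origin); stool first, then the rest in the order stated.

stool();
translate([877, 0, 0]) stool();
translate([0, 0, 382]) beam(1204);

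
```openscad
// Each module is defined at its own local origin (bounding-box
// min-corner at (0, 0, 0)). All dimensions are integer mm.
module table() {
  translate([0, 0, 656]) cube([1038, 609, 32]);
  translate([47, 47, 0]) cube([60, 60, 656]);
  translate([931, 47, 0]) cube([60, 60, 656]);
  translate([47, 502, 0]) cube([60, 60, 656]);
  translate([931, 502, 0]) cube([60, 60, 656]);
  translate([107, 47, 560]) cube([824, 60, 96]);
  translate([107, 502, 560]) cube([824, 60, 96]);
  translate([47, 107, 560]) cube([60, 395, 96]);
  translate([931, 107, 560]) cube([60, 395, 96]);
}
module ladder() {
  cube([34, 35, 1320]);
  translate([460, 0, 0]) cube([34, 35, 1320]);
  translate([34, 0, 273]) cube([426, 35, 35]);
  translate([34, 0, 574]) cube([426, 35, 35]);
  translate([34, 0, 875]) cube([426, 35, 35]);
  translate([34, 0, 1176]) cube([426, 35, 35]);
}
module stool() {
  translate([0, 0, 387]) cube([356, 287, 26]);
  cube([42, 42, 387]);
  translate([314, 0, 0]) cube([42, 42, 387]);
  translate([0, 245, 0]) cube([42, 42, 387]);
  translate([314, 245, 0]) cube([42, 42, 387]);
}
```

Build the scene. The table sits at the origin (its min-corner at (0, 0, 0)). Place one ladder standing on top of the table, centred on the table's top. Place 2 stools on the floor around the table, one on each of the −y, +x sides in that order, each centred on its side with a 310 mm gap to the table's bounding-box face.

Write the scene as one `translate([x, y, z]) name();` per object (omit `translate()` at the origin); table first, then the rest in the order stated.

table();
translate([272, 287, 688]) ladder();
translate([341, -597, 0]) stool();
translate([1348, 161, 0]) stool();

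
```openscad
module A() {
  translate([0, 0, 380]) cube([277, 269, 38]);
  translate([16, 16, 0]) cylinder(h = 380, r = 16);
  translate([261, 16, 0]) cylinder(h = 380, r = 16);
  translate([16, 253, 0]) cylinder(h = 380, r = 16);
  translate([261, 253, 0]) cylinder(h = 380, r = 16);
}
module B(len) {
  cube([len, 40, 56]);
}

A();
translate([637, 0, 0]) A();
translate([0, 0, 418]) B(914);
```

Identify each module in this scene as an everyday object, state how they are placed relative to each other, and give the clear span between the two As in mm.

A is a stool. B is a beam. A beam spans the tops of two stools. The clear span between the two stools is 360 mm.

Second stool starts at x = 637; first ends at x = 277; clear span = 637 − 277 = 360 mm.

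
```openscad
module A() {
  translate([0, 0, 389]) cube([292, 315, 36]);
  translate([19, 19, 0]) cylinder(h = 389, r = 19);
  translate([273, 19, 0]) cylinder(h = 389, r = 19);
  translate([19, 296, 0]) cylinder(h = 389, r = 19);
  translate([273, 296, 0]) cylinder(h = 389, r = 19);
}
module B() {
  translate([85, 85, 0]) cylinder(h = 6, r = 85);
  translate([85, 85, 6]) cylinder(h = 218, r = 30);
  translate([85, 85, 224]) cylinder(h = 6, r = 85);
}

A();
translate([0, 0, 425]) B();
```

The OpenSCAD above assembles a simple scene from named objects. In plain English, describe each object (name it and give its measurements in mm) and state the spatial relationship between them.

A is a four-legged stool. The seat is 292×315 mm, 36 mm thick, top at z = 425 mm. It stands on four round legs, each 38 mm in diameter, from z = 0 to the seat underside, each leg's axis is inset half a diameter from the nearest pair of seat edges (so the leg's bounding box is flush with the corner).

B is a spool: two coaxial disc flanges of radius 85 mm and thickness 6 mm, joined by a core cylinder of radius 30 mm and height 218 mm. The lower flange rests on z = 0 and the three cylinders share a vertical axis.

The spool is on top of the stool.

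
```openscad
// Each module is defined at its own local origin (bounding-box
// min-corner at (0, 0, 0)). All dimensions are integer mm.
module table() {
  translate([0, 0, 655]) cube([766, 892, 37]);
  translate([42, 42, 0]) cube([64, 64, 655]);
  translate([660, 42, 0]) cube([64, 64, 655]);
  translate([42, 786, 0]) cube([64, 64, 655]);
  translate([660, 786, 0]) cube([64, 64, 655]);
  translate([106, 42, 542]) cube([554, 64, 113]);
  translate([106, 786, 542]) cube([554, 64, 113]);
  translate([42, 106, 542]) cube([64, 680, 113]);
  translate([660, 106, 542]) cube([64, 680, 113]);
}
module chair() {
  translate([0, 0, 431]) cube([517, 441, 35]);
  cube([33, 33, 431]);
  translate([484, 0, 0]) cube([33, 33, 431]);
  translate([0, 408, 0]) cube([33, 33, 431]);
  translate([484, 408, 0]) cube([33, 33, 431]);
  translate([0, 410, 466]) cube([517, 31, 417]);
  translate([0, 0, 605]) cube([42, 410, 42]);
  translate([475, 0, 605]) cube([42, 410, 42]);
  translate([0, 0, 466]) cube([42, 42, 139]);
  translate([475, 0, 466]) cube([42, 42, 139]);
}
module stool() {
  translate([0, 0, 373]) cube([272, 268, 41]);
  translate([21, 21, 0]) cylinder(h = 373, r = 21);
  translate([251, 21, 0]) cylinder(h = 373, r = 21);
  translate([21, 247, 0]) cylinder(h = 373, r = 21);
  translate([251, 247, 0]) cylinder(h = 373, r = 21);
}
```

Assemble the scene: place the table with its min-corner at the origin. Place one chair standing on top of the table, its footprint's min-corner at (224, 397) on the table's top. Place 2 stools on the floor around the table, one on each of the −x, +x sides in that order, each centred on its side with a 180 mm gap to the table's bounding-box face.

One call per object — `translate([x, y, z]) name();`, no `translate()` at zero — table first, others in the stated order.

table();
translate([224, 397, 692]) chair();
translate([-452, 312, 0]) stool();
translate([946, 312, 0]) stool();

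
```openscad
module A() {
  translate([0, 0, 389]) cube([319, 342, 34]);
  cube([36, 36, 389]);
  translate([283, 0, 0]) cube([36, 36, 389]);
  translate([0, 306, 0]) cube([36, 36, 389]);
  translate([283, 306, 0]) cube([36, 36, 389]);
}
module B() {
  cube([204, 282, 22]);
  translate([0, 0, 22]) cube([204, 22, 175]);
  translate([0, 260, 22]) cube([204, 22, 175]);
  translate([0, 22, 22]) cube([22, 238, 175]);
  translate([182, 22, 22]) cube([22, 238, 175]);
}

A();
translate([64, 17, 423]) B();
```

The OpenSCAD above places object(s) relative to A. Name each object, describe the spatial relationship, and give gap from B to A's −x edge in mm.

A is a stool. B is an open box. The open box is on top of the stool. The gap from the open box to the stool's −x edge is 64 mm.

The open box's min-x is at 64; the stool's min-x is 0; gap = 64 mm.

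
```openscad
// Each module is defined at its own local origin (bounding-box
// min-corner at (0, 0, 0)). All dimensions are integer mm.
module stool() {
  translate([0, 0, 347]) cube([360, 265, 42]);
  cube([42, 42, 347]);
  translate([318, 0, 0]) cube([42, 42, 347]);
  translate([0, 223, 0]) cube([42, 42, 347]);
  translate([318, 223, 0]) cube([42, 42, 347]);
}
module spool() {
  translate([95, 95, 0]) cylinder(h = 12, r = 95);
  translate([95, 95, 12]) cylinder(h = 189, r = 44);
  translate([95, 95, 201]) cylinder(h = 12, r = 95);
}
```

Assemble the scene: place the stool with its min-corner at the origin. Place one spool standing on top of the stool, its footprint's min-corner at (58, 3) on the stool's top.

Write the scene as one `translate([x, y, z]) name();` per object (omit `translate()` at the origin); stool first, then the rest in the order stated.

stool();
translate([58, 3, 389]) spool();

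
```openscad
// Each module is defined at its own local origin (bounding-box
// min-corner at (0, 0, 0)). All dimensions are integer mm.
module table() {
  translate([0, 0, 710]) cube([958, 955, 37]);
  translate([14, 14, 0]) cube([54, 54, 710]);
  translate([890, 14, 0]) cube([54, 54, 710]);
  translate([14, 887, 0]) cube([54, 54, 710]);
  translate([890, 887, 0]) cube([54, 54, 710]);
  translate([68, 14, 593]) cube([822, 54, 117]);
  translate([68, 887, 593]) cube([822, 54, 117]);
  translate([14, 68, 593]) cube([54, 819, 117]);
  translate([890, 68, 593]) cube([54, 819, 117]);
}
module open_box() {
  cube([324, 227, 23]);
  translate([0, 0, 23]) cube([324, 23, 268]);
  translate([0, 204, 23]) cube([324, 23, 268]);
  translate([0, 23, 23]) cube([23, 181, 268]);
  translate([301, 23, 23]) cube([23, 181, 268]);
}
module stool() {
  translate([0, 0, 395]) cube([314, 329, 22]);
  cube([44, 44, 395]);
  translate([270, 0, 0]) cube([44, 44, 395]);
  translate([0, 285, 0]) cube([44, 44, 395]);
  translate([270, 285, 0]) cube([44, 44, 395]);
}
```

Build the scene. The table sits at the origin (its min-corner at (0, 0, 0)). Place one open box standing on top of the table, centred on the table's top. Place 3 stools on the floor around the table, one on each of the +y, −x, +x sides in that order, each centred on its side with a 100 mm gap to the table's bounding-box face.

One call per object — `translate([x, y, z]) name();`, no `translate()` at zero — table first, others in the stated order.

table();
translate([317, 364, 747]) open_box();
translate([322, 1055, 0]) stool();
translate([-414, 313, 0]) stool();
translate([1058, 313, 0]) stool();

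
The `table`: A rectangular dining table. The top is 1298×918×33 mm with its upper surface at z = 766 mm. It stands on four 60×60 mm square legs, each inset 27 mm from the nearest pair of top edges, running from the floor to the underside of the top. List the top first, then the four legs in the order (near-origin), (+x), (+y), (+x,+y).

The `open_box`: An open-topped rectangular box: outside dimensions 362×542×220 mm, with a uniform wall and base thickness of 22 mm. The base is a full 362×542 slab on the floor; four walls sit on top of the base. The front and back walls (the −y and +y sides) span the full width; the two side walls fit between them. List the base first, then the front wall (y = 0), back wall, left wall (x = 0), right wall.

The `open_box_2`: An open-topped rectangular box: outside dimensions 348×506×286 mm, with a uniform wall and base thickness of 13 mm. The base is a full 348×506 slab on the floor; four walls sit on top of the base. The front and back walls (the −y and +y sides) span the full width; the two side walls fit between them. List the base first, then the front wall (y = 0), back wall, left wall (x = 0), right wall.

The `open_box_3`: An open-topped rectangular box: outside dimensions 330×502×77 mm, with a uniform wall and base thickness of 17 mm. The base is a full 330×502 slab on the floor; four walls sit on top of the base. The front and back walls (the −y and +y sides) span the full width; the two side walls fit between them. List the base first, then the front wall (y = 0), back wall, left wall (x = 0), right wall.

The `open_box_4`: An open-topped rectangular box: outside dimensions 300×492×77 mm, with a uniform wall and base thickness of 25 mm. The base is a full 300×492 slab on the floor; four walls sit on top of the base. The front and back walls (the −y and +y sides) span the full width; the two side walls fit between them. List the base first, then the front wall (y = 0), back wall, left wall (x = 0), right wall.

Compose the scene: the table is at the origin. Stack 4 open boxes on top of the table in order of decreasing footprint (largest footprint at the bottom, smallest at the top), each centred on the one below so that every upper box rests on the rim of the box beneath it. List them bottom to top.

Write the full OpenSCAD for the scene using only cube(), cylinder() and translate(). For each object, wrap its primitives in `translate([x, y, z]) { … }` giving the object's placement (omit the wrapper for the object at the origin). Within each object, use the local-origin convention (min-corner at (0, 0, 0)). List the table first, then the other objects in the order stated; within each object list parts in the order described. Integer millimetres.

translate([0, 0, 733]) cube([1298, 918, 33]);
translate([27, 27, 0]) cube([60, 60, 733]);
translate([1211, 27, 0]) cube([60, 60, 733]);
translate([27, 831, 0]) cube([60, 60, 733]);
translate([1211, 831, 0]) cube([60, 60, 733]);
translate([468, 188, 766]) {
  cube([362, 542, 22]);
  translate([0, 0, 22]) cube([362, 22, 198]);
  translate([0, 520, 22]) cube([362, 22, 198]);
  translate([0, 22, 22]) cube([22, 498, 198]);
  translate([340, 22, 22]) cube([22, 498, 198]);
}
translate([475, 206, 986]) {
  cube([348, 506, 13]);
  translate([0, 0, 13]) cube([348, 13, 273]);
  translate([0, 493, 13]) cube([348, 13, 273]);
  translate([0, 13, 13]) cube([13, 480, 273]);
  translate([335, 13, 13]) cube([13, 480, 273]);
}
translate([484, 208, 1272]) {
  cube([330, 502, 17]);
  translate([0, 0, 17]) cube([330, 17, 60]);
  translate([0, 485, 17]) cube([330, 17, 60]);
  translate([0, 17, 17]) cube([17, 468, 60]);
  translate([313, 17, 17]) cube([17, 468, 60]);
}
translate([499, 213, 1349]) {
  cube([300, 492, 25]);
  translate([0, 0, 25]) cube([300, 25, 52]);
  translate([0, 467, 25]) cube([300, 25, 52]);
  translate([0, 25, 25]) cube([25, 442, 52]);
  translate([275, 25, 25]) cube([25, 442, 52]);
}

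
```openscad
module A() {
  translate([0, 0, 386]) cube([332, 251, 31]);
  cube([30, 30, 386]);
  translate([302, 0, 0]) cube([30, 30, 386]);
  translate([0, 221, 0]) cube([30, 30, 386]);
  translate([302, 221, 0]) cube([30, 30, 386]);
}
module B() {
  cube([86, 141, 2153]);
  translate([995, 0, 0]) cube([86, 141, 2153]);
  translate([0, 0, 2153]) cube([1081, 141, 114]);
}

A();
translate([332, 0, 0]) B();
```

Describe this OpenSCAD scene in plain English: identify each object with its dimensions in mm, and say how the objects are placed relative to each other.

A is a four-legged stool. The seat is 332×251 mm, 31 mm thick, top at z = 417 mm. It stands on four square legs, each 30×30 mm in cross-section, from z = 0 to the seat underside, each flush with a corner of the seat.

B is a door frame. The clear opening is 909 mm wide and 2153 mm high. Two 86 mm wide jambs, 141 mm deep, stand either side of the opening from the floor to the top of the opening. A 114 mm thick head sits across the top of both jambs, spanning the full outside width of the frame.

The door frame is against the stool's +x side, with their −y faces flush.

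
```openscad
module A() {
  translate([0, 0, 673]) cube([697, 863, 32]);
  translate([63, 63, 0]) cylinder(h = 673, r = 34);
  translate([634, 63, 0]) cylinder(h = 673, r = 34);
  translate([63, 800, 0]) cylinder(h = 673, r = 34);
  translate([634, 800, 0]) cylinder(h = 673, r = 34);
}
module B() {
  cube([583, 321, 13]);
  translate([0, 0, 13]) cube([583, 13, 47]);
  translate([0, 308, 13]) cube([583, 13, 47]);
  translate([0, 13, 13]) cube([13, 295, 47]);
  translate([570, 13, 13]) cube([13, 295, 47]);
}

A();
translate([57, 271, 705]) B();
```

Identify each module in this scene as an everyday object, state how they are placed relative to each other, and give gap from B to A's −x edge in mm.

A is a table. B is an open box. The open box is on top of the table, centred. The gap from the open box to the table's −x edge is 57 mm.

The open box's min-x is at 57; the table's min-x is 0; gap = 57 mm.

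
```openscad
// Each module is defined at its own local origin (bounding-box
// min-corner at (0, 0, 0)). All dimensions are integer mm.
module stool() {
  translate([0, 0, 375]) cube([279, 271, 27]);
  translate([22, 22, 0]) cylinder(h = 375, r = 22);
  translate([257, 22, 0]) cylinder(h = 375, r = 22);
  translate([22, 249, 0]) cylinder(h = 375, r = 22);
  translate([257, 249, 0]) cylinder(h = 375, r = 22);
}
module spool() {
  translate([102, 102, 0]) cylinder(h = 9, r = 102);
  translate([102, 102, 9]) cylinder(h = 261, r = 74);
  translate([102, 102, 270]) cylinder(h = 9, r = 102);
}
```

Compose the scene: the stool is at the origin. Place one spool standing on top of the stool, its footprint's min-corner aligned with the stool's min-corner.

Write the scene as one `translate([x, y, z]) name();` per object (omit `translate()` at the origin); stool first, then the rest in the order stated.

stool();
translate([0, 0, 402]) spool();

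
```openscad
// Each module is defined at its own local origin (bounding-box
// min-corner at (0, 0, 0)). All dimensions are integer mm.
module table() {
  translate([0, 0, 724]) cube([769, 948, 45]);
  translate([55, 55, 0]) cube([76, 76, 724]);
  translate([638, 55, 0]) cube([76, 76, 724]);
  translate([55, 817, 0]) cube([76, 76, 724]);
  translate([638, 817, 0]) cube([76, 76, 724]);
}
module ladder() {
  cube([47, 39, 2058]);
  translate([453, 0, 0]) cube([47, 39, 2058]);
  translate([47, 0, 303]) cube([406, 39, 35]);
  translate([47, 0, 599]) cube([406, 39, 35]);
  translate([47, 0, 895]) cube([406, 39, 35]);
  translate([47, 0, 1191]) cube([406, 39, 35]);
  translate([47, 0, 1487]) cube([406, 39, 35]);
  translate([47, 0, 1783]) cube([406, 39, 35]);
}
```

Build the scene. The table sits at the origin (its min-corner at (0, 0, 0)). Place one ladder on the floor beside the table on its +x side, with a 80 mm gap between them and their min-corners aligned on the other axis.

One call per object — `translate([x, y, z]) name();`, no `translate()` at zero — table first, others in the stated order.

table();
translate([849, 0, 0]) ladder();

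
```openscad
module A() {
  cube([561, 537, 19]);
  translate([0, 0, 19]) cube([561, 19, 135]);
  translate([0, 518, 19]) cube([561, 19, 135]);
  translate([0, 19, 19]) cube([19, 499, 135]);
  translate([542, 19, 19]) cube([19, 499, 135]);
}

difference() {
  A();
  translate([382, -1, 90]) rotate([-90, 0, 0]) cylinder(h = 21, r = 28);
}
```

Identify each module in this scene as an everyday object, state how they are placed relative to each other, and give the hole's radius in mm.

A is an open box. The open box has a circular hole through its front wall. The hole's radius is 28 mm.

The subtracted cylinder has r = 28 mm.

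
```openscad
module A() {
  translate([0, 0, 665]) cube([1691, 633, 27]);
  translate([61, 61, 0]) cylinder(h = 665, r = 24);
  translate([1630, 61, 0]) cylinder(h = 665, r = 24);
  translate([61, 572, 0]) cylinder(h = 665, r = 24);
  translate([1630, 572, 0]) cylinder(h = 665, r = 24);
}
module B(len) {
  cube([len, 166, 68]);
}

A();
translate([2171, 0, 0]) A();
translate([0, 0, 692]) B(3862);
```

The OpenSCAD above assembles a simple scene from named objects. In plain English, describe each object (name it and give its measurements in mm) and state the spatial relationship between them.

A is a table: top 1691 mm (x) × 633 mm (y), 27 mm thick, upper face at z = 692 mm, on four round legs of 48 mm diameter, each leg's bounding box inset 37 mm from the nearest pair of top edges, running from z = 0 to the bottom of the top.

B is a rectangular beam 3862 mm long (x), 166 mm deep (y), 68 mm thick (z).

The beam spans the tops of two tables placed 480 mm apart, resting at z = 692 mm.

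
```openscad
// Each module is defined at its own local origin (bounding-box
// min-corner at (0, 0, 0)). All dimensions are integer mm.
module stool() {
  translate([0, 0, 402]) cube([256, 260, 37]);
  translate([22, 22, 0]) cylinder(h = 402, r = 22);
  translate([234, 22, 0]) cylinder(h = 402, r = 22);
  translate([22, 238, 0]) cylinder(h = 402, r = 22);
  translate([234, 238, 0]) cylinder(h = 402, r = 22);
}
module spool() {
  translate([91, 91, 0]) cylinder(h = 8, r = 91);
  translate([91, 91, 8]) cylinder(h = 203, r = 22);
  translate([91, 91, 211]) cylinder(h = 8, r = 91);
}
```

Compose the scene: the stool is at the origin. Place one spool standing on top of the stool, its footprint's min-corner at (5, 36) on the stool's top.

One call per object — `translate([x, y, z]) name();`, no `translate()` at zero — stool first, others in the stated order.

stool();
translate([5, 36, 439]) spool();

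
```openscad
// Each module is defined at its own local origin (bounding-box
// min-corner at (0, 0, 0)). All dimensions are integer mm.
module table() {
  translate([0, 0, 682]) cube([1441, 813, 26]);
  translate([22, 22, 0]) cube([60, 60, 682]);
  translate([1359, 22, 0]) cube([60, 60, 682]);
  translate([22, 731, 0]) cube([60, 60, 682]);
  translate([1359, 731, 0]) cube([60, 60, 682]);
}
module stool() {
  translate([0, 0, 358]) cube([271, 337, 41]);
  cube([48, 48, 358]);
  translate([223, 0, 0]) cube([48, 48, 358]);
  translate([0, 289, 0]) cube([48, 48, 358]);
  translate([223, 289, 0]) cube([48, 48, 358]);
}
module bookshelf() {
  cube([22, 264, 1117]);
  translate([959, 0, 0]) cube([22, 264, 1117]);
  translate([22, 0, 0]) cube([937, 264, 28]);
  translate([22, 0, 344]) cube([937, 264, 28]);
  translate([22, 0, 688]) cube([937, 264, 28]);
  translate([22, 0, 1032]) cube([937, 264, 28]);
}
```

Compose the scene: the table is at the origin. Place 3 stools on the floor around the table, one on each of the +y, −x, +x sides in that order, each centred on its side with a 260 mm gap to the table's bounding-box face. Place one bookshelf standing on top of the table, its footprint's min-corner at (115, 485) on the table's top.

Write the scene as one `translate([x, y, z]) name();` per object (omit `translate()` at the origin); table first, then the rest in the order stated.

table();
translate([585, 1073, 0]) stool();
translate([-531, 238, 0]) stool();
translate([1701, 238, 0]) stool();
translate([115, 485, 708]) bookshelf();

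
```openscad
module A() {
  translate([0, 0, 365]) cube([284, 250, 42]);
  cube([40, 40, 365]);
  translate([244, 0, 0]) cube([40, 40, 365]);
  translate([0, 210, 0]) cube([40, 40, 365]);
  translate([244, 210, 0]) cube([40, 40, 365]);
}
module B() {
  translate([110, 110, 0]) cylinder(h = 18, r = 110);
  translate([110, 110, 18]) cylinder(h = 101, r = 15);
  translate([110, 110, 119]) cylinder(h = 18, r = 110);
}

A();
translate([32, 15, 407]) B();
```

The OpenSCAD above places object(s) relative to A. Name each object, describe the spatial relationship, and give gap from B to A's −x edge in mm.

The spool's min-x is at 32; the stool's min-x is 0; gap = 32 mm.

A is a stool. B is a spool. The spool is on top of the stool, centred. The gap from the spool to the stool's −x edge is 32 mm.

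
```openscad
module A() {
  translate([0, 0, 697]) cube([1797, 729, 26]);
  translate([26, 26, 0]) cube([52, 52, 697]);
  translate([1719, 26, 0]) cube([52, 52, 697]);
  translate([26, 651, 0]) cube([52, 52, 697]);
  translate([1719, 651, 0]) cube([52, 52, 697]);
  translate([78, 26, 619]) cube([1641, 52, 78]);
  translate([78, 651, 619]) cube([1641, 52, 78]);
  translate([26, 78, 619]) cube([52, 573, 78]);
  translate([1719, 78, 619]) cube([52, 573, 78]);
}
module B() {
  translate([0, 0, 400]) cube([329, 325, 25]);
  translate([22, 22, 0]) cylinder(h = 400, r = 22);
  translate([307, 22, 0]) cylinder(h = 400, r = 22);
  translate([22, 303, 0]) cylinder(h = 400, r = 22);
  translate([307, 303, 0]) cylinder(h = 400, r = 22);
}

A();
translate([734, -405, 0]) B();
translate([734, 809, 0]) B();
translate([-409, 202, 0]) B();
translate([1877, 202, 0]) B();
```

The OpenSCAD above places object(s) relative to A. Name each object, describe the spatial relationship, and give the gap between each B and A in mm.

A is a table. B is a stool. Four stools sit around the table at the −y, +y, −x, +x sides. The gap between each stool and the table is 80 mm.

Each stool's nearest face is 80 mm from the table's bounding box.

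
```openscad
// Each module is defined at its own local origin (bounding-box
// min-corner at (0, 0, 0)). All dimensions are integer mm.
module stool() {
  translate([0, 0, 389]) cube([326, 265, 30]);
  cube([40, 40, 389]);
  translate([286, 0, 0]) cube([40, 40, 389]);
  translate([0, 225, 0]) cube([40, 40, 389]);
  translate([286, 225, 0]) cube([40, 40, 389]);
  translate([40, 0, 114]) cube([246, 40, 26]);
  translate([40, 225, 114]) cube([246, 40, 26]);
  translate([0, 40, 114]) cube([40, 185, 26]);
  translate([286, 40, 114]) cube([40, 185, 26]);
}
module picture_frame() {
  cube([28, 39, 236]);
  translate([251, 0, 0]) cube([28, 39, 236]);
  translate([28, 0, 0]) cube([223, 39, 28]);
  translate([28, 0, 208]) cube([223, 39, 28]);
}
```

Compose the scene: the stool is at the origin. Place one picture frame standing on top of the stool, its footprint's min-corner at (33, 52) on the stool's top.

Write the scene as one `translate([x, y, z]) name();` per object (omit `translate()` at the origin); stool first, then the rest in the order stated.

stool();
translate([33, 52, 419]) picture_frame();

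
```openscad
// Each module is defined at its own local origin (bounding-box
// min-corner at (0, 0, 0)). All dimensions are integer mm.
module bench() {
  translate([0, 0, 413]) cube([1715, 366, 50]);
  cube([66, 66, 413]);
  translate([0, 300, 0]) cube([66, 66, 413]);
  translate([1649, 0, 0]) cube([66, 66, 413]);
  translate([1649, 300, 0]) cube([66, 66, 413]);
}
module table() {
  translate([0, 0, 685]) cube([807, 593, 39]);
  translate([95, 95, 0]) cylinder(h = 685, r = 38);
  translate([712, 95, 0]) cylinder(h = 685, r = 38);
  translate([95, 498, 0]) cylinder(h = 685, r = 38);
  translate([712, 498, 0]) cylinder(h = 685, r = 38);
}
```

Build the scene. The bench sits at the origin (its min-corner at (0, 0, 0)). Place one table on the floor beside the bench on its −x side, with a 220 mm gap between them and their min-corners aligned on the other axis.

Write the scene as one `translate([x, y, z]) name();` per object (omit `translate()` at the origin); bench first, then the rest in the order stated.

bench();
translate([-1027, 0, 0]) table();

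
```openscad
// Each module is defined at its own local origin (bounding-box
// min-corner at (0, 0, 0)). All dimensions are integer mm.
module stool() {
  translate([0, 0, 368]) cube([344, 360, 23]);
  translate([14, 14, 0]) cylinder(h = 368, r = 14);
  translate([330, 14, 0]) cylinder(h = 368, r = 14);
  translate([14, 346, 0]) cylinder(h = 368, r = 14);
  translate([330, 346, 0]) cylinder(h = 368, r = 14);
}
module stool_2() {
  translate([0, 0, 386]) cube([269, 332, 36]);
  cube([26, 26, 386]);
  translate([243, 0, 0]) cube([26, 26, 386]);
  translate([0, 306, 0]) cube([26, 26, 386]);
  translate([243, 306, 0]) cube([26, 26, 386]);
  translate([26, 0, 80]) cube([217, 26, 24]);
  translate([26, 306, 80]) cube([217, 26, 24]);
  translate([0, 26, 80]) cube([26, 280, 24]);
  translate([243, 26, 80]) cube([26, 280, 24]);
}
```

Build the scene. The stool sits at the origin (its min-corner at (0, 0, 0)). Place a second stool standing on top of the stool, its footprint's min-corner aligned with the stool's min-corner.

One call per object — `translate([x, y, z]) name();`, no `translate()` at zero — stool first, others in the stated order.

stool();
translate([0, 0, 391]) stool_2();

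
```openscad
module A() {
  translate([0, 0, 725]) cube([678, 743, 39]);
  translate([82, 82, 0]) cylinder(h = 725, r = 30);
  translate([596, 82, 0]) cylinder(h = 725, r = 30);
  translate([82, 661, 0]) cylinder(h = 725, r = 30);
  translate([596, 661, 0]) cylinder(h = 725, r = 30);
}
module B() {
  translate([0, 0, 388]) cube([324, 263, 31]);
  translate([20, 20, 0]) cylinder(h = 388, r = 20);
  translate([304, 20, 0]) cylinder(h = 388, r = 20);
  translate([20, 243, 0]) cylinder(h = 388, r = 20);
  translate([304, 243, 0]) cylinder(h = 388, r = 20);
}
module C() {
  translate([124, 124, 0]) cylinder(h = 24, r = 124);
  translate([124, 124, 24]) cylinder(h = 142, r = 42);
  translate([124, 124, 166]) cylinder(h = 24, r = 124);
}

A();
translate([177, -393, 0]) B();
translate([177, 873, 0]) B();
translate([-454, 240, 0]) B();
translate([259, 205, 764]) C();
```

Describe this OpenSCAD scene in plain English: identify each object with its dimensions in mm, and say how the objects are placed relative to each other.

A is a table with a 678×743 mm rectangular top, 39 mm thick, top surface at z = 764 mm, supported by four round legs of 60 mm diameter, each leg's bounding box inset 52 mm from the nearest pair of top edges, running from the floor.

B is a four-legged stool. The seat is a 324×263×31 mm slab whose top surface is at z = 419 mm; four round legs, each 40 mm in diameter, run from the floor (z = 0) to the underside of the seat, each leg's axis is inset half a diameter from the nearest pair of seat edges (so the leg's bounding box is flush with the corner).

C is a spool: two coaxial disc flanges of radius 124 mm and thickness 24 mm, joined by a core cylinder of radius 42 mm and height 142 mm. The lower flange rests on z = 0 and the three cylinders share a vertical axis.

Three stools sit around the table at the −y, +y, −x sides. The spool is on top of the table.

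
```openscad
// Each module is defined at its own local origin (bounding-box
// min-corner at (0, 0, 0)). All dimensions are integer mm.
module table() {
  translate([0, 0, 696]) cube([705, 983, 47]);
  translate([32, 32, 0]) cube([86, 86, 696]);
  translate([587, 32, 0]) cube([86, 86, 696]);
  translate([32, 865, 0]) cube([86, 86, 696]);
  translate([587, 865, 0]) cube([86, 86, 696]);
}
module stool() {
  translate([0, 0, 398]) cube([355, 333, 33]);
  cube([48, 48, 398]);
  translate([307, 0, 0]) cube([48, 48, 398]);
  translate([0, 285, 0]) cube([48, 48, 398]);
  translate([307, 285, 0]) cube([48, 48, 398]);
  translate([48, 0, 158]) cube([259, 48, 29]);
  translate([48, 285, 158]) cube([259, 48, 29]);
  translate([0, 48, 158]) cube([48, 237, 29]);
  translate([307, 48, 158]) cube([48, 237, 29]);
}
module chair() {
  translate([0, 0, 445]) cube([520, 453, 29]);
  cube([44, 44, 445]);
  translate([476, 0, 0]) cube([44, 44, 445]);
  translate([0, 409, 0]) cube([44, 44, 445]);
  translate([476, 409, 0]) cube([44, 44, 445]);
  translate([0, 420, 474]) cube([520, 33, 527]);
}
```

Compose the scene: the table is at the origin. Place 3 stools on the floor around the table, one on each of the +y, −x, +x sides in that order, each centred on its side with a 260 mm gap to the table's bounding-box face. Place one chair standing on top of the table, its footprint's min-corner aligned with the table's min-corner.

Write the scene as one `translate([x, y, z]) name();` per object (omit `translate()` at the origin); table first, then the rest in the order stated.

table();
translate([175, 1243, 0]) stool();
translate([-615, 325, 0]) stool();
translate([965, 325, 0]) stool();
translate([0, 0, 743]) chair();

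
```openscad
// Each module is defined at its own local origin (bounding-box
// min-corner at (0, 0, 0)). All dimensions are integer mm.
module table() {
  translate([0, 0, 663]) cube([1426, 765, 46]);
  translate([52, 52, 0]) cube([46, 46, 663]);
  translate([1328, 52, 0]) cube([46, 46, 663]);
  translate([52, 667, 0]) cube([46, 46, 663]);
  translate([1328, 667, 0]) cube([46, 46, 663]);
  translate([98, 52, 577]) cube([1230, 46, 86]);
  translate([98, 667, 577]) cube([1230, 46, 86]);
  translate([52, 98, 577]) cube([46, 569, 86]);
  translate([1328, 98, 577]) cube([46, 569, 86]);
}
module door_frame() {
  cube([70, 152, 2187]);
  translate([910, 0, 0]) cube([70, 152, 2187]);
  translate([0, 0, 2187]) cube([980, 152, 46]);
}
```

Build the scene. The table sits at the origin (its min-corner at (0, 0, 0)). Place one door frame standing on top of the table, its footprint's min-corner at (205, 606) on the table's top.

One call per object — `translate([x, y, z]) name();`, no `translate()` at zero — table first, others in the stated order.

table();
translate([205, 606, 709]) door_frame();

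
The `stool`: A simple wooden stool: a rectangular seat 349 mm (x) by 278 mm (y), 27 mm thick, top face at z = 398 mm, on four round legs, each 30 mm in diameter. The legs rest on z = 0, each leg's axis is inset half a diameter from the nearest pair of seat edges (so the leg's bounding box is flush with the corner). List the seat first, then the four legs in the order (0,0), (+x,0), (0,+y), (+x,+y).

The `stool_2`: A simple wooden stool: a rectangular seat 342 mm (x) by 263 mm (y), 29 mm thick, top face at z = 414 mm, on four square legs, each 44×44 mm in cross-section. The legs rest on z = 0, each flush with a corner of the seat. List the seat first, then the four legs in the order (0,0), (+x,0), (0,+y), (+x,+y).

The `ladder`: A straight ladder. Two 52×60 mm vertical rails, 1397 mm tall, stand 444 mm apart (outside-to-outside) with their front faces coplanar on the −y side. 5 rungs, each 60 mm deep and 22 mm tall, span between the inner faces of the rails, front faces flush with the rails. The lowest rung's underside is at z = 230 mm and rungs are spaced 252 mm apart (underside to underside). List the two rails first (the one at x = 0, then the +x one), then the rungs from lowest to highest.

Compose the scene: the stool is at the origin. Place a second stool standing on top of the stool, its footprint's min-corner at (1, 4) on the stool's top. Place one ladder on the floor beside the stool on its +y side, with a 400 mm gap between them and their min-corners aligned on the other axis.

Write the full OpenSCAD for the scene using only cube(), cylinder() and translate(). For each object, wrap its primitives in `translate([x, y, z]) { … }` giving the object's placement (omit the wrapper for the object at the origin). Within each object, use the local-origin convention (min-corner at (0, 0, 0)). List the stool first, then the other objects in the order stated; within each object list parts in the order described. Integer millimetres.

translate([0, 0, 371]) cube([349, 278, 27]);
translate([15, 15, 0]) cylinder(h = 371, r = 15);
translate([334, 15, 0]) cylinder(h = 371, r = 15);
translate([15, 263, 0]) cylinder(h = 371, r = 15);
translate([334, 263, 0]) cylinder(h = 371, r = 15);
translate([1, 4, 398]) {
  translate([0, 0, 385]) cube([342, 263, 29]);
  cube([44, 44, 385]);
  translate([298, 0, 0]) cube([44, 44, 385]);
  translate([0, 219, 0]) cube([44, 44, 385]);
  translate([298, 219, 0]) cube([44, 44, 385]);
}
translate([0, 678, 0]) {
  cube([52, 60, 1397]);
  translate([392, 0, 0]) cube([52, 60, 1397]);
  translate([52, 0, 230]) cube([340, 60, 22]);
  translate([52, 0, 482]) cube([340, 60, 22]);
  translate([52, 0, 734]) cube([340, 60, 22]);
  translate([52, 0, 986]) cube([340, 60, 22]);
  translate([52, 0, 1238]) cube([340, 60, 22]);
}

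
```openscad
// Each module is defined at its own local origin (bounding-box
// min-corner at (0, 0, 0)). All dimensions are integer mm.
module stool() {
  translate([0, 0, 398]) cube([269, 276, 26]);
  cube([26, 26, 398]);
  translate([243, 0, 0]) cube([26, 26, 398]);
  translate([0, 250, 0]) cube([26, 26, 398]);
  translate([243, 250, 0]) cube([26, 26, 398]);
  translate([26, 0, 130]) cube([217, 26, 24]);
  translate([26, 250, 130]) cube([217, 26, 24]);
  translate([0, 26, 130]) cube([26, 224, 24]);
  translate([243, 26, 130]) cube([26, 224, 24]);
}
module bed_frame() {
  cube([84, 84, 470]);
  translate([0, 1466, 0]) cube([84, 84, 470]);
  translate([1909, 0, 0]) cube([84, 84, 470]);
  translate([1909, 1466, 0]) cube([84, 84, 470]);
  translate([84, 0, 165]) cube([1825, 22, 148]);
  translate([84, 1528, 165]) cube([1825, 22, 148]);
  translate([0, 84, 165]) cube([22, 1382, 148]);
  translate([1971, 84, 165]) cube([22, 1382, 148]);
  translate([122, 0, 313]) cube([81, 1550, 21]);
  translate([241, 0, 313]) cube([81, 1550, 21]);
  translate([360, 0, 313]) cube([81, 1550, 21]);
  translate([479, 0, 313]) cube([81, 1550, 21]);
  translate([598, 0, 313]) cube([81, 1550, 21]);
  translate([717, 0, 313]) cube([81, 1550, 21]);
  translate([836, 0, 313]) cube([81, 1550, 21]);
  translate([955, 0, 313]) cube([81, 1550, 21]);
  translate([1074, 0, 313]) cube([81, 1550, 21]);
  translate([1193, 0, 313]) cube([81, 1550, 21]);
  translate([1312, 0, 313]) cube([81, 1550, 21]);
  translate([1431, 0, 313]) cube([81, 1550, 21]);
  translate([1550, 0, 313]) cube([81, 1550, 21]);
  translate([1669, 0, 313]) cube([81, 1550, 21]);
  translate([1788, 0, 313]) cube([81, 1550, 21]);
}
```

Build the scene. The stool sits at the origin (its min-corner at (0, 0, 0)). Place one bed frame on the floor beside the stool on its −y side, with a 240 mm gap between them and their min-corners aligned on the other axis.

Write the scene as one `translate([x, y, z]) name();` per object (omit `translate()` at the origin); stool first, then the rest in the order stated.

stool();
translate([0, -1790, 0]) bed_frame();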